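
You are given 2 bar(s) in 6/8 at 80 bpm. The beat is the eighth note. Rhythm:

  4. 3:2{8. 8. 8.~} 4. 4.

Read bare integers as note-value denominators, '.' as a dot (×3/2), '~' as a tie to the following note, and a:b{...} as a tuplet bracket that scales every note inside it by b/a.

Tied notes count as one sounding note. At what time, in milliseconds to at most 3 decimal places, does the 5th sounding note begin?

1. 0.0ms @ 0 + 2250.0ms (3)
2. 2250.0ms @ 3 + 750.0ms (1)
3. 3000.0ms @ 4 + 750.0ms (1)
4. 3750.0ms @ 5 + 3000.0ms (4)
5. 6750.0ms @ 9 + 2250.0ms (3)

note 5 onset = 9b = 6750.0ms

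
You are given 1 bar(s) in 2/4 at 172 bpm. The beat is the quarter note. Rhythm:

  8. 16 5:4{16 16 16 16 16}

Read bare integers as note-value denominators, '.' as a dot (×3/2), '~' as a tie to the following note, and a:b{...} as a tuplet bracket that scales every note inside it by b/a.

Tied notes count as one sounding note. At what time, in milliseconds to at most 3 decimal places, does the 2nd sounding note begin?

note 2 onset = 3/4b = 261.628ms

1. 0.0ms @ 0 + 261.628ms (3/4)
2. 261.628ms @ 3/4 + 87.209ms (1/4)
3. 348.837ms @ 1 + 69.767ms (1/5)
4. 418.605ms @ 6/5 + 69.767ms (1/5)
5. 488.372ms @ 7/5 + 69.767ms (1/5)
6. 558.14ms @ 8/5 + 69.767ms (1/5)
7. 627.907ms @ 9/5 + 69.767ms (1/5)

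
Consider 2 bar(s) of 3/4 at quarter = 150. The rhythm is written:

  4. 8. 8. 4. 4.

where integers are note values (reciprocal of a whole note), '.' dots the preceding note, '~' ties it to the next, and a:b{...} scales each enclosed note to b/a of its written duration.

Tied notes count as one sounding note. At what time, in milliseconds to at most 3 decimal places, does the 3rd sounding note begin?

note 3 onset = 9/4b = 900.0ms

1. 0.0ms @ 0 + 600.0ms (3/2)
2. 600.0ms @ 3/2 + 300.0ms (3/4)
3. 900.0ms @ 9/4 + 300.0ms (3/4)
4. 1200.0ms @ 3 + 600.0ms (3/2)
5. 1800.0ms @ 9/2 + 600.0ms (3/2)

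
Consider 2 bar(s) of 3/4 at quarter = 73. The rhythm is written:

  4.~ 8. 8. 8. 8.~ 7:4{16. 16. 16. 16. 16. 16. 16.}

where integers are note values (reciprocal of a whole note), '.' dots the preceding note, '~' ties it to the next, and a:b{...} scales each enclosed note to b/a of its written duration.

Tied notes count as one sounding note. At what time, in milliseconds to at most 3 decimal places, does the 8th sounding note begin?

1. 0.0ms @ 0 + 1849.315ms (9/4)
2. 1849.315ms @ 9/4 + 616.438ms (3/4)
3. 2465.753ms @ 3 + 616.438ms (3/4)
4. 3082.192ms @ 15/4 + 792.564ms (27/28)
5. 3874.755ms @ 33/7 + 176.125ms (3/14)
6. 4050.881ms @ 69/14 + 176.125ms (3/14)
7. 4227.006ms @ 36/7 + 176.125ms (3/14)
8. 4403.131ms @ 75/14 + 176.125ms (3/14)
9. 4579.256ms @ 39/7 + 176.125ms (3/14)
10. 4755.382ms @ 81/14 + 176.125ms (3/14)

note 8 onset = 75/14b = 4403.131ms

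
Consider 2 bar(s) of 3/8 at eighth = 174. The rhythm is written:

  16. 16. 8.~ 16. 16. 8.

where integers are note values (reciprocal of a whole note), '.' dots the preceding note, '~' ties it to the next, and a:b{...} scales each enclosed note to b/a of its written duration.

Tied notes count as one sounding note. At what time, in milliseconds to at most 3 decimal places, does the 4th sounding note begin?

1. 0.0ms @ 0 + 258.621ms (3/4)
2. 258.621ms @ 3/4 + 258.621ms (3/4)
3. 517.241ms @ 3/2 + 775.862ms (9/4)
4. 1293.103ms @ 15/4 + 258.621ms (3/4)
5. 1551.724ms @ 9/2 + 517.241ms (3/2)

note 4 onset = 15/4b = 1293.103ms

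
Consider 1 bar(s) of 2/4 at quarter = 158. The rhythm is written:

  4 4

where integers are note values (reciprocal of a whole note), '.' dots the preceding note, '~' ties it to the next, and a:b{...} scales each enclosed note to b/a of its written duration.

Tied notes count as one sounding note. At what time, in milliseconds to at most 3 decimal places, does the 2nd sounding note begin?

1. 0.0ms @ 0 + 379.747ms (1)
2. 379.747ms @ 1 + 379.747ms (1)

note 2 onset = 1b = 379.747ms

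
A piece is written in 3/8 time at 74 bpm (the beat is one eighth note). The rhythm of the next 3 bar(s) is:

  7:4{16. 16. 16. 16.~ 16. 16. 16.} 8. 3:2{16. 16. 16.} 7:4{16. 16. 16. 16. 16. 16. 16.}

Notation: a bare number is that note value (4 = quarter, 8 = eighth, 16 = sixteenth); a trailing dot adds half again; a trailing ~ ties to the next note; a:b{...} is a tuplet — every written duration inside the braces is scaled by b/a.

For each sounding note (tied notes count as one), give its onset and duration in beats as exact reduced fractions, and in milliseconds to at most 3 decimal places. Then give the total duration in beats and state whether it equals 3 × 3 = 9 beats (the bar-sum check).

1) 0.0ms=0b +347.49ms=3/7b
2) 347.49ms=3/7b +347.49ms=3/7b
3) 694.981ms=6/7b +347.49ms=3/7b
4) 1042.471ms=9/7b +694.981ms=6/7b
5) 1737.452ms=15/7b +347.49ms=3/7b
6) 2084.942ms=18/7b +347.49ms=3/7b
7) 2432.432ms=3b +1216.216ms=3/2b
8) 3648.649ms=9/2b +405.405ms=1/2b
9) 4054.054ms=5b +405.405ms=1/2b
10) 4459.459ms=11/2b +405.405ms=1/2b
11) 4864.865ms=6b +347.49ms=3/7b
12) 5212.355ms=45/7b +347.49ms=3/7b
13) 5559.846ms=48/7b +347.49ms=3/7b
14) 5907.336ms=51/7b +347.49ms=3/7b
15) 6254.826ms=54/7b +347.49ms=3/7b
16) 6602.317ms=57/7b +347.49ms=3/7b
17) 6949.807ms=60/7b +347.49ms=3/7b
Σ=9b of 9 (74bpm 3/8) — PASS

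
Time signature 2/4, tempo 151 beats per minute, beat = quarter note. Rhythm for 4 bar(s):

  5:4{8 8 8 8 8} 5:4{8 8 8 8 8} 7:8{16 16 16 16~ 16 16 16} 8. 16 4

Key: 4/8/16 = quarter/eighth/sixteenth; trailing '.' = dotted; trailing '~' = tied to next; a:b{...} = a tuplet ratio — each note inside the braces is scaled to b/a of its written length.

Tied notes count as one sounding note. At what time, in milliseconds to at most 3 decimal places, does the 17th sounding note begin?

1. 0.0ms @ 0 + 158.94ms (2/5)
2. 158.94ms @ 2/5 + 158.94ms (2/5)
3. 317.881ms @ 4/5 + 158.94ms (2/5)
4. 476.821ms @ 6/5 + 158.94ms (2/5)
5. 635.762ms @ 8/5 + 158.94ms (2/5)
6. 794.702ms @ 2 + 158.94ms (2/5)
7. 953.642ms @ 12/5 + 158.94ms (2/5)
8. 1112.583ms @ 14/5 + 158.94ms (2/5)
9. 1271.523ms @ 16/5 + 158.94ms (2/5)
10. 1430.464ms @ 18/5 + 158.94ms (2/5)
11. 1589.404ms @ 4 + 113.529ms (2/7)
12. 1702.933ms @ 30/7 + 113.529ms (2/7)
13. 1816.462ms @ 32/7 + 113.529ms (2/7)
14. 1929.991ms @ 34/7 + 227.058ms (4/7)
15. 2157.048ms @ 38/7 + 113.529ms (2/7)
16. 2270.577ms @ 40/7 + 113.529ms (2/7)
17. 2384.106ms @ 6 + 298.013ms (3/4)
18. 2682.119ms @ 27/4 + 99.338ms (1/4)
19. 2781.457ms @ 7 + 397.351ms (1)

note 17 onset = 6b = 2384.106ms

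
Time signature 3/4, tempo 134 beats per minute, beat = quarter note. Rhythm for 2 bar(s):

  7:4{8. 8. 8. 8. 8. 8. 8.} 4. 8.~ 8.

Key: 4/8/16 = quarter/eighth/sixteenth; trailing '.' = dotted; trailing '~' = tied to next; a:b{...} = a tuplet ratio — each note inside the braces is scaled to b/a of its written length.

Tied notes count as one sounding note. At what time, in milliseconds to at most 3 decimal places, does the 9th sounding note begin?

1. 0.0ms @ 0 + 191.898ms (3/7)
2. 191.898ms @ 3/7 + 191.898ms (3/7)
3. 383.795ms @ 6/7 + 191.898ms (3/7)
4. 575.693ms @ 9/7 + 191.898ms (3/7)
5. 767.591ms @ 12/7 + 191.898ms (3/7)
6. 959.488ms @ 15/7 + 191.898ms (3/7)
7. 1151.386ms @ 18/7 + 191.898ms (3/7)
8. 1343.284ms @ 3 + 671.642ms (3/2)
9. 2014.925ms @ 9/2 + 671.642ms (3/2)

note 9 onset = 9/2b = 2014.925ms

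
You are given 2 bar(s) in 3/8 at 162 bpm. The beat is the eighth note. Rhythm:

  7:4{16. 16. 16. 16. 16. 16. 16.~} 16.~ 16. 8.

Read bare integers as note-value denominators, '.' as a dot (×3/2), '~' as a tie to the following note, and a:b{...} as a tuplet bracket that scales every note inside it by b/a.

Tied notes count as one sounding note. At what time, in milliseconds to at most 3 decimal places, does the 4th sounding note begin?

1. 0.0ms @ 0 + 158.73ms (3/7)
2. 158.73ms @ 3/7 + 158.73ms (3/7)
3. 317.46ms @ 6/7 + 158.73ms (3/7)
4. 476.19ms @ 9/7 + 158.73ms (3/7)
5. 634.921ms @ 12/7 + 158.73ms (3/7)
6. 793.651ms @ 15/7 + 158.73ms (3/7)
7. 952.381ms @ 18/7 + 714.286ms (27/14)
8. 1666.667ms @ 9/2 + 555.556ms (3/2)

note 4 onset = 9/7b = 476.19ms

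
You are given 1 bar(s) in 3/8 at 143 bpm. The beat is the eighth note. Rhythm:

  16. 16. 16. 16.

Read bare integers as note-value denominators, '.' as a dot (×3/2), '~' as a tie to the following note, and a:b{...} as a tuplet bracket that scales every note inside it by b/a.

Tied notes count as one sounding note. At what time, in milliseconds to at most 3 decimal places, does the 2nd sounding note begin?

1. 0.0ms @ 0 + 314.685ms (3/4)
2. 314.685ms @ 3/4 + 314.685ms (3/4)
3. 629.371ms @ 3/2 + 314.685ms (3/4)
4. 944.056ms @ 9/4 + 314.685ms (3/4)

note 2 onset = 3/4b = 314.685ms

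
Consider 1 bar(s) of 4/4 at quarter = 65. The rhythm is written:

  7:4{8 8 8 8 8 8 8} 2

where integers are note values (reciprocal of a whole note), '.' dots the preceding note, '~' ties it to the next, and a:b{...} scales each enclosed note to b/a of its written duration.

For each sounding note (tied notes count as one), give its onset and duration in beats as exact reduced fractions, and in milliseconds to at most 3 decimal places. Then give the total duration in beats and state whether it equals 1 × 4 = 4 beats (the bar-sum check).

1) 0.0ms=0b +263.736ms=2/7b
2) 263.736ms=2/7b +263.736ms=2/7b
3) 527.473ms=4/7b +263.736ms=2/7b
4) 791.209ms=6/7b +263.736ms=2/7b
5) 1054.945ms=8/7b +263.736ms=2/7b
6) 1318.681ms=10/7b +263.736ms=2/7b
7) 1582.418ms=12/7b +263.736ms=2/7b
8) 1846.154ms=2b +1846.154ms=2b
Σ=4b of 4 (65bpm 4/4) — PASS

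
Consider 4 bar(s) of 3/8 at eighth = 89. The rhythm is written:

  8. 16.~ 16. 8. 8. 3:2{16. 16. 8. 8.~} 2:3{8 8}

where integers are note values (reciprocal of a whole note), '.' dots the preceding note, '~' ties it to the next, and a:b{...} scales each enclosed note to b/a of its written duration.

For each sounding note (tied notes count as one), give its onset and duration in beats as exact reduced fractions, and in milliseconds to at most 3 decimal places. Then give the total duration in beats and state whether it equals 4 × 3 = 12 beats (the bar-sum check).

1) 0.0ms=0b +1011.236ms=3/2b
2) 1011.236ms=3/2b +1011.236ms=3/2b
3) 2022.472ms=3b +1011.236ms=3/2b
4) 3033.708ms=9/2b +1011.236ms=3/2b
5) 4044.944ms=6b +337.079ms=1/2b
6) 4382.022ms=13/2b +337.079ms=1/2b
7) 4719.101ms=7b +674.157ms=1b
8) 5393.258ms=8b +1685.393ms=5/2b
9) 7078.652ms=21/2b +1011.236ms=3/2b
Σ=12b of 12 (89bpm 3/8) — PASS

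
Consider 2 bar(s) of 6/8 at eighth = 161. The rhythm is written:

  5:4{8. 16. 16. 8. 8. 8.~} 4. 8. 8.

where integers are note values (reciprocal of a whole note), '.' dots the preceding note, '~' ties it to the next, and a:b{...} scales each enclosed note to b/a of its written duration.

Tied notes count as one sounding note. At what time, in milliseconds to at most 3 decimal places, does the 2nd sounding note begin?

1. 0.0ms @ 0 + 447.205ms (6/5)
2. 447.205ms @ 6/5 + 223.602ms (3/5)
3. 670.807ms @ 9/5 + 223.602ms (3/5)
4. 894.41ms @ 12/5 + 447.205ms (6/5)
5. 1341.615ms @ 18/5 + 447.205ms (6/5)
6. 1788.82ms @ 24/5 + 1565.217ms (21/5)
7. 3354.037ms @ 9 + 559.006ms (3/2)
8. 3913.043ms @ 21/2 + 559.006ms (3/2)

note 2 onset = 6/5b = 447.205ms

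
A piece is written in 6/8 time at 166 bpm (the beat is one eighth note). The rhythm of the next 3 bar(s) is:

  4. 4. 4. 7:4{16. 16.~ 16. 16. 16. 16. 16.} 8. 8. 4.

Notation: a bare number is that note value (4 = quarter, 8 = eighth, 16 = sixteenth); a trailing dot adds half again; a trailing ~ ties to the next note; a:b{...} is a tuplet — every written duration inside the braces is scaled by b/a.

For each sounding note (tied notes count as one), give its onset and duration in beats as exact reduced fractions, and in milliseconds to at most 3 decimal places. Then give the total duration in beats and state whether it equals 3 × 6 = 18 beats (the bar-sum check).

1) 0.0ms=0b +1084.337ms=3b
2) 1084.337ms=3b +1084.337ms=3b
3) 2168.675ms=6b +1084.337ms=3b
4) 3253.012ms=9b +154.905ms=3/7b
5) 3407.917ms=66/7b +309.811ms=6/7b
6) 3717.728ms=72/7b +154.905ms=3/7b
7) 3872.633ms=75/7b +154.905ms=3/7b
8) 4027.539ms=78/7b +154.905ms=3/7b
9) 4182.444ms=81/7b +154.905ms=3/7b
10) 4337.349ms=12b +542.169ms=3/2b
11) 4879.518ms=27/2b +542.169ms=3/2b
12) 5421.687ms=15b +1084.337ms=3b
Σ=18b of 18 (166bpm 6/8) — PASS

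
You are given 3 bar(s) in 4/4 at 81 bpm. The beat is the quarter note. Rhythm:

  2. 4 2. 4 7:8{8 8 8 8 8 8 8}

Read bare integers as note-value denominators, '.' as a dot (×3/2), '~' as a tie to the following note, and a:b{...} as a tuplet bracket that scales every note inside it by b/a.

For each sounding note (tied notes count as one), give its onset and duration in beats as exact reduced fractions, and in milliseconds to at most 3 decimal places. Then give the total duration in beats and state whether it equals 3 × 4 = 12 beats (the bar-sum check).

1) 0.0ms=0b +2222.222ms=3b
2) 2222.222ms=3b +740.741ms=1b
3) 2962.963ms=4b +2222.222ms=3b
4) 5185.185ms=7b +740.741ms=1b
5) 5925.926ms=8b +423.28ms=4/7b
6) 6349.206ms=60/7b +423.28ms=4/7b
7) 6772.487ms=64/7b +423.28ms=4/7b
8) 7195.767ms=68/7b +423.28ms=4/7b
9) 7619.048ms=72/7b +423.28ms=4/7b
10) 8042.328ms=76/7b +423.28ms=4/7b
11) 8465.608ms=80/7b +423.28ms=4/7b
Σ=12b of 12 (81bpm 4/4) — PASS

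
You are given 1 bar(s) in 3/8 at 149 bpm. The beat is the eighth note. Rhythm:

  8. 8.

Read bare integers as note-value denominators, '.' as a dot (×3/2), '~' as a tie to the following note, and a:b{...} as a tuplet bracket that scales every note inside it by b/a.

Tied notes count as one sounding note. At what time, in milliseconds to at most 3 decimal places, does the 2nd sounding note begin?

note 2 onset = 3/2b = 604.027ms

1. 0.0ms @ 0 + 604.027ms (3/2)
2. 604.027ms @ 3/2 + 604.027ms (3/2)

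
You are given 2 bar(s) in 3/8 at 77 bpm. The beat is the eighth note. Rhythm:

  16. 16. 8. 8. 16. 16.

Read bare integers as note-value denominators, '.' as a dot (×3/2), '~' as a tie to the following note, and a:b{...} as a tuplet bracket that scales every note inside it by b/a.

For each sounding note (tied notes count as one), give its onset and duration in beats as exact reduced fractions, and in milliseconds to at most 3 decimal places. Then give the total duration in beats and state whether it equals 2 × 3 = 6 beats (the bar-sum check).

1) 0.0ms=0b +584.416ms=3/4b
2) 584.416ms=3/4b +584.416ms=3/4b
3) 1168.831ms=3/2b +1168.831ms=3/2b
4) 2337.662ms=3b +1168.831ms=3/2b
5) 3506.494ms=9/2b +584.416ms=3/4b
6) 4090.909ms=21/4b +584.416ms=3/4b
Σ=6b of 6 (77bpm 3/8) — PASS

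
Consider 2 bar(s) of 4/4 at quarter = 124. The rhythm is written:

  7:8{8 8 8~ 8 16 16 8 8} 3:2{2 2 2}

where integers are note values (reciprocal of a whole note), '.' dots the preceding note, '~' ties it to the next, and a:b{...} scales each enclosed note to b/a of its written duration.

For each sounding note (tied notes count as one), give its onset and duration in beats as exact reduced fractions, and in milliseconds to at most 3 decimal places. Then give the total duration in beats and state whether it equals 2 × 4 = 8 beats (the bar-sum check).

1) 0.0ms=0b +276.498ms=4/7b
2) 276.498ms=4/7b +276.498ms=4/7b
3) 552.995ms=8/7b +552.995ms=8/7b
4) 1105.991ms=16/7b +138.249ms=2/7b
5) 1244.24ms=18/7b +138.249ms=2/7b
6) 1382.488ms=20/7b +276.498ms=4/7b
7) 1658.986ms=24/7b +276.498ms=4/7b
8) 1935.484ms=4b +645.161ms=4/3b
9) 2580.645ms=16/3b +645.161ms=4/3b
10) 3225.806ms=20/3b +645.161ms=4/3b
Σ=8b of 8 (124bpm 4/4) — PASS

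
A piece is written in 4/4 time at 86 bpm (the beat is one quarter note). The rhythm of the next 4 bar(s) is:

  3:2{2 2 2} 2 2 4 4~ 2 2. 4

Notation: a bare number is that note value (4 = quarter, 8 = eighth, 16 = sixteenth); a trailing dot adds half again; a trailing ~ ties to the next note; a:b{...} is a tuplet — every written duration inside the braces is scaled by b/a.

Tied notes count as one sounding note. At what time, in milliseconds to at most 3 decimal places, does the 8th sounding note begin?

note 8 onset = 12b = 8372.093ms

1. 0.0ms @ 0 + 930.233ms (4/3)
2. 930.233ms @ 4/3 + 930.233ms (4/3)
3. 1860.465ms @ 8/3 + 930.233ms (4/3)
4. 2790.698ms @ 4 + 1395.349ms (2)
5. 4186.047ms @ 6 + 1395.349ms (2)
6. 5581.395ms @ 8 + 697.674ms (1)
7. 6279.07ms @ 9 + 2093.023ms (3)
8. 8372.093ms @ 12 + 2093.023ms (3)
9. 10465.116ms @ 15 + 697.674ms (1)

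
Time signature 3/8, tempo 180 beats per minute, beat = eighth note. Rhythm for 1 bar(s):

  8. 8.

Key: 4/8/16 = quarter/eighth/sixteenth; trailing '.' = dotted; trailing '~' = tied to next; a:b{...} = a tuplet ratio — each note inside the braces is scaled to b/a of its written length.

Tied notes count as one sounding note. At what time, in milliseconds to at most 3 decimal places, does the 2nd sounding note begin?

note 2 onset = 3/2b = 500.0ms

1. 0.0ms @ 0 + 500.0ms (3/2)
2. 500.0ms @ 3/2 + 500.0ms (3/2)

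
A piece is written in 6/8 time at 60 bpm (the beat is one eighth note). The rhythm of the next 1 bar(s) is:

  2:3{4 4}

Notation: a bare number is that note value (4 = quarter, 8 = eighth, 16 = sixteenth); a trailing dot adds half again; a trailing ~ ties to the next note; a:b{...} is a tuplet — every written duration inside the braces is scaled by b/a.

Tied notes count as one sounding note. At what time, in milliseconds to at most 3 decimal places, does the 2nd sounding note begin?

note 2 onset = 3b = 3000.0ms

1. 0.0ms @ 0 + 3000.0ms (3)
2. 3000.0ms @ 3 + 3000.0ms (3)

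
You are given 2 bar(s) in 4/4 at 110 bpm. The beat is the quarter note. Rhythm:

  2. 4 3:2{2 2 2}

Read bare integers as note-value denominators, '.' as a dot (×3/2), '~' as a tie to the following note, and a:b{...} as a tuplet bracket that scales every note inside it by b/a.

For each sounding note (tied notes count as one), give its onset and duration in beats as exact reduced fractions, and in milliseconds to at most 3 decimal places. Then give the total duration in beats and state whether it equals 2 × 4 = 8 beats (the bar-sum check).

1) 0.0ms=0b +1636.364ms=3b
2) 1636.364ms=3b +545.455ms=1b
3) 2181.818ms=4b +727.273ms=4/3b
4) 2909.091ms=16/3b +727.273ms=4/3b
5) 3636.364ms=20/3b +727.273ms=4/3b
Σ=8b of 8 (110bpm 4/4) — PASS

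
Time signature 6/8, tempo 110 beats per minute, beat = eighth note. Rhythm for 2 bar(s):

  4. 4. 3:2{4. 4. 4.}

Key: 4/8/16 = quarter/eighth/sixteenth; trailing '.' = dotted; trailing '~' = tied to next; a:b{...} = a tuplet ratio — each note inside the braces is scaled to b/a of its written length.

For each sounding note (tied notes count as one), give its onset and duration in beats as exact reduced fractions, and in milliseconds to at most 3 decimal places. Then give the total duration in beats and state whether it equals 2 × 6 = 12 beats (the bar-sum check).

1) 0.0ms=0b +1636.364ms=3b
2) 1636.364ms=3b +1636.364ms=3b
3) 3272.727ms=6b +1090.909ms=2b
4) 4363.636ms=8b +1090.909ms=2b
5) 5454.545ms=10b +1090.909ms=2b
Σ=12b of 12 (110bpm 6/8) — PASS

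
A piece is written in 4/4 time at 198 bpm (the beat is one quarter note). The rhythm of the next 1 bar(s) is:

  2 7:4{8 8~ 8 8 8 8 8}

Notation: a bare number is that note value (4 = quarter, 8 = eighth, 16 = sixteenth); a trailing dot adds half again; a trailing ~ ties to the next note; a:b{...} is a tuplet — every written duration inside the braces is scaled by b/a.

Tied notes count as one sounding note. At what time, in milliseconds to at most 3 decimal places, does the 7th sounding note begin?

note 7 onset = 26/7b = 1125.541ms

1. 0.0ms @ 0 + 606.061ms (2)
2. 606.061ms @ 2 + 86.58ms (2/7)
3. 692.641ms @ 16/7 + 173.16ms (4/7)
4. 865.801ms @ 20/7 + 86.58ms (2/7)
5. 952.381ms @ 22/7 + 86.58ms (2/7)
6. 1038.961ms @ 24/7 + 86.58ms (2/7)
7. 1125.541ms @ 26/7 + 86.58ms (2/7)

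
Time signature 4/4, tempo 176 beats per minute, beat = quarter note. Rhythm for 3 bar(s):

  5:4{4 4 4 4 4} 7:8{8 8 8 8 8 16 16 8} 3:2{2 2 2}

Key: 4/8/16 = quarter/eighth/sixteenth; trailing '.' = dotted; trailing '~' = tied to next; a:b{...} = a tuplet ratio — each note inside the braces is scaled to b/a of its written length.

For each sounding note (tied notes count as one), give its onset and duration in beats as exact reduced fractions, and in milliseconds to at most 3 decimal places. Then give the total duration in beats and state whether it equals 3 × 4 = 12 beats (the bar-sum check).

1) 0.0ms=0b +272.727ms=4/5b
2) 272.727ms=4/5b +272.727ms=4/5b
3) 545.455ms=8/5b +272.727ms=4/5b
4) 818.182ms=12/5b +272.727ms=4/5b
5) 1090.909ms=16/5b +272.727ms=4/5b
6) 1363.636ms=4b +194.805ms=4/7b
7) 1558.442ms=32/7b +194.805ms=4/7b
8) 1753.247ms=36/7b +194.805ms=4/7b
9) 1948.052ms=40/7b +194.805ms=4/7b
10) 2142.857ms=44/7b +194.805ms=4/7b
11) 2337.662ms=48/7b +97.403ms=2/7b
12) 2435.065ms=50/7b +97.403ms=2/7b
13) 2532.468ms=52/7b +194.805ms=4/7b
14) 2727.273ms=8b +454.545ms=4/3b
15) 3181.818ms=28/3b +454.545ms=4/3b
16) 3636.364ms=32/3b +454.545ms=4/3b
Σ=12b of 12 (176bpm 4/4) — PASS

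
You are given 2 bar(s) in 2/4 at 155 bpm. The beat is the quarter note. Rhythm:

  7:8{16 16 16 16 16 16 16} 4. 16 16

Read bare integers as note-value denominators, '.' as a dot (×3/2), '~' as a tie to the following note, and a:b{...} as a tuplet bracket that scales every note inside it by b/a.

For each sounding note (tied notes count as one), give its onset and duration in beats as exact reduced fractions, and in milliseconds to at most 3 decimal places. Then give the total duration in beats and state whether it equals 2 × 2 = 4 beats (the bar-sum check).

1) 0.0ms=0b +110.599ms=2/7b
2) 110.599ms=2/7b +110.599ms=2/7b
3) 221.198ms=4/7b +110.599ms=2/7b
4) 331.797ms=6/7b +110.599ms=2/7b
5) 442.396ms=8/7b +110.599ms=2/7b
6) 552.995ms=10/7b +110.599ms=2/7b
7) 663.594ms=12/7b +110.599ms=2/7b
8) 774.194ms=2b +580.645ms=3/2b
9) 1354.839ms=7/2b +96.774ms=1/4b
10) 1451.613ms=15/4b +96.774ms=1/4b
Σ=4b of 4 (155bpm 2/4) — PASS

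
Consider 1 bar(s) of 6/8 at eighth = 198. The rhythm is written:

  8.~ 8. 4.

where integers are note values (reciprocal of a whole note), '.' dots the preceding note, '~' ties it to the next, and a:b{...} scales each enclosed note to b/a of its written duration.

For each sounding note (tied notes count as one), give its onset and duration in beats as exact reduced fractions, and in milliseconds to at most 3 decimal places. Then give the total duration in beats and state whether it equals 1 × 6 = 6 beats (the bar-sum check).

1) 0.0ms=0b +909.091ms=3b
2) 909.091ms=3b +909.091ms=3b
Σ=6b of 6 (198bpm 6/8) — PASS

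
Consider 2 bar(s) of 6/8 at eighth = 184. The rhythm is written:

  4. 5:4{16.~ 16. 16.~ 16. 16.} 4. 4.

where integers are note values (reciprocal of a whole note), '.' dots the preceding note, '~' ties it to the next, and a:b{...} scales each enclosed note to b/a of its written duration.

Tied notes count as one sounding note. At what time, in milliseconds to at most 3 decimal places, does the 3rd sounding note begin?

1. 0.0ms @ 0 + 978.261ms (3)
2. 978.261ms @ 3 + 391.304ms (6/5)
3. 1369.565ms @ 21/5 + 391.304ms (6/5)
4. 1760.87ms @ 27/5 + 195.652ms (3/5)
5. 1956.522ms @ 6 + 978.261ms (3)
6. 2934.783ms @ 9 + 978.261ms (3)

note 3 onset = 21/5b = 1369.565ms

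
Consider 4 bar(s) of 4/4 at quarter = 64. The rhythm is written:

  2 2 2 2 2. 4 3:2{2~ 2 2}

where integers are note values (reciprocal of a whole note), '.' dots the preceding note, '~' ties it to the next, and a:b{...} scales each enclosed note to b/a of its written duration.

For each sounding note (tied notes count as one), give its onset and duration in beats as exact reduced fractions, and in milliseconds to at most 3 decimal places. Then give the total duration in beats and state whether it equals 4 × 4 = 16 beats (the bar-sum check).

1) 0.0ms=0b +1875.0ms=2b
2) 1875.0ms=2b +1875.0ms=2b
3) 3750.0ms=4b +1875.0ms=2b
4) 5625.0ms=6b +1875.0ms=2b
5) 7500.0ms=8b +2812.5ms=3b
6) 10312.5ms=11b +937.5ms=1b
7) 11250.0ms=12b +2500.0ms=8/3b
8) 13750.0ms=44/3b +1250.0ms=4/3b
Σ=16b of 16 (64bpm 4/4) — PASS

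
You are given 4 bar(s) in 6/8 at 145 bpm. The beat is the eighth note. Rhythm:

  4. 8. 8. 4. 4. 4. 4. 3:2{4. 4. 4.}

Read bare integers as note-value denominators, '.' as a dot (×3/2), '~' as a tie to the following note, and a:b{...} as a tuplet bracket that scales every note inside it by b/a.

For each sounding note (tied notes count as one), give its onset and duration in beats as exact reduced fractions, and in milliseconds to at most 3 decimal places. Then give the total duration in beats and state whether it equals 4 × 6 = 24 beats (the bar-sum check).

1) 0.0ms=0b +1241.379ms=3b
2) 1241.379ms=3b +620.69ms=3/2b
3) 1862.069ms=9/2b +620.69ms=3/2b
4) 2482.759ms=6b +1241.379ms=3b
5) 3724.138ms=9b +1241.379ms=3b
6) 4965.517ms=12b +1241.379ms=3b
7) 6206.897ms=15b +1241.379ms=3b
8) 7448.276ms=18b +827.586ms=2b
9) 8275.862ms=20b +827.586ms=2b
10) 9103.448ms=22b +827.586ms=2b
Σ=24b of 24 (145bpm 6/8) — PASS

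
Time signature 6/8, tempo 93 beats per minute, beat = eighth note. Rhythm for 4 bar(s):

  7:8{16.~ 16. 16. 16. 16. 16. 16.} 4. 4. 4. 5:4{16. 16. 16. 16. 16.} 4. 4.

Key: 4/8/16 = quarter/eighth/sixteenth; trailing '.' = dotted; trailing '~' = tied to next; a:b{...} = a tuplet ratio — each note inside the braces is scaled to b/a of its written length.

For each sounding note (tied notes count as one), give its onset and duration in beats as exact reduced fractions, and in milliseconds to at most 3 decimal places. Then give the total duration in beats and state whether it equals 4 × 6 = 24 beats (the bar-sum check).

1) 0.0ms=0b +1105.991ms=12/7b
2) 1105.991ms=12/7b +552.995ms=6/7b
3) 1658.986ms=18/7b +552.995ms=6/7b
4) 2211.982ms=24/7b +552.995ms=6/7b
5) 2764.977ms=30/7b +552.995ms=6/7b
6) 3317.972ms=36/7b +552.995ms=6/7b
7) 3870.968ms=6b +1935.484ms=3b
8) 5806.452ms=9b +1935.484ms=3b
9) 7741.935ms=12b +1935.484ms=3b
10) 9677.419ms=15b +387.097ms=3/5b
11) 10064.516ms=78/5b +387.097ms=3/5b
12) 10451.613ms=81/5b +387.097ms=3/5b
13) 10838.71ms=84/5b +387.097ms=3/5b
14) 11225.806ms=87/5b +387.097ms=3/5b
15) 11612.903ms=18b +1935.484ms=3b
16) 13548.387ms=21b +1935.484ms=3b
Σ=24b of 24 (93bpm 6/8) — PASS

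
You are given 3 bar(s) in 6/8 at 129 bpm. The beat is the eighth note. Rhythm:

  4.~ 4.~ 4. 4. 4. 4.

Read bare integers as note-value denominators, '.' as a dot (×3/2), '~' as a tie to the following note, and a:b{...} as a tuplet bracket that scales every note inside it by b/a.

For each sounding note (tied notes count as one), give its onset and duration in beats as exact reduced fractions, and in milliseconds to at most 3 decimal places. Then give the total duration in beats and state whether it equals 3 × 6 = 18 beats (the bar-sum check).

1) 0.0ms=0b +4186.047ms=9b
2) 4186.047ms=9b +1395.349ms=3b
3) 5581.395ms=12b +1395.349ms=3b
4) 6976.744ms=15b +1395.349ms=3b
Σ=18b of 18 (129bpm 6/8) — PASS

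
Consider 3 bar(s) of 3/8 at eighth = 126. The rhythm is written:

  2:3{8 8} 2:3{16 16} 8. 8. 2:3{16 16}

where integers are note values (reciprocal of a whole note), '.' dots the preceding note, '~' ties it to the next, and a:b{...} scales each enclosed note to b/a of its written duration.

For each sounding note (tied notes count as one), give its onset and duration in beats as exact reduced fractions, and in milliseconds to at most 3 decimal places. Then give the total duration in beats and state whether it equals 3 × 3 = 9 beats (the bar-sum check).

1) 0.0ms=0b +714.286ms=3/2b
2) 714.286ms=3/2b +714.286ms=3/2b
3) 1428.571ms=3b +357.143ms=3/4b
4) 1785.714ms=15/4b +357.143ms=3/4b
5) 2142.857ms=9/2b +714.286ms=3/2b
6) 2857.143ms=6b +714.286ms=3/2b
7) 3571.429ms=15/2b +357.143ms=3/4b
8) 3928.571ms=33/4b +357.143ms=3/4b
Σ=9b of 9 (126bpm 3/8) — PASS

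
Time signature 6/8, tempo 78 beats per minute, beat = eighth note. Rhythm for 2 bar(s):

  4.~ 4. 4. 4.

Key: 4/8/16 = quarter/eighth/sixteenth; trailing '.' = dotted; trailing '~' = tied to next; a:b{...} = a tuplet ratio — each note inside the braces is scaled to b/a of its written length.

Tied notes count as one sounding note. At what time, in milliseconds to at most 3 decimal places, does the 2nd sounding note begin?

note 2 onset = 6b = 4615.385ms

1. 0.0ms @ 0 + 4615.385ms (6)
2. 4615.385ms @ 6 + 2307.692ms (3)
3. 6923.077ms @ 9 + 2307.692ms (3)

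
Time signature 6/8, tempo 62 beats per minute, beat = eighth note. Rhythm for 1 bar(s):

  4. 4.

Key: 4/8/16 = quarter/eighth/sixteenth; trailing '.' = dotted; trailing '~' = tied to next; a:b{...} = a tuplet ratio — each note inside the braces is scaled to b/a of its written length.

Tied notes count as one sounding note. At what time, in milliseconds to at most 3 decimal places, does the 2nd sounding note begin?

note 2 onset = 3b = 2903.226ms

1. 0.0ms @ 0 + 2903.226ms (3)
2. 2903.226ms @ 3 + 2903.226ms (3)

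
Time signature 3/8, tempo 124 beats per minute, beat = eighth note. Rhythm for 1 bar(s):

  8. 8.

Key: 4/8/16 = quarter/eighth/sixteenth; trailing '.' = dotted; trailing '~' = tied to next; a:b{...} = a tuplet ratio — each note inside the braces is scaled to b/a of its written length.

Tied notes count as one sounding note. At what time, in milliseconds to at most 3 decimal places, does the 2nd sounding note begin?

note 2 onset = 3/2b = 725.806ms

1. 0.0ms @ 0 + 725.806ms (3/2)
2. 725.806ms @ 3/2 + 725.806ms (3/2)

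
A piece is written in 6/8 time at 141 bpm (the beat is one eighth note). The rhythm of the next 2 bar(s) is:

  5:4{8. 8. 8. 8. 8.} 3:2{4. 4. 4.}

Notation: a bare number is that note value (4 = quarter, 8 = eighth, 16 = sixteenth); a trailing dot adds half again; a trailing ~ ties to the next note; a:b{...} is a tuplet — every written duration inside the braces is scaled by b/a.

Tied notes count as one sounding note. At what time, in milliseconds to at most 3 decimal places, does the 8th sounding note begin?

note 8 onset = 10b = 4255.319ms

1. 0.0ms @ 0 + 510.638ms (6/5)
2. 510.638ms @ 6/5 + 510.638ms (6/5)
3. 1021.277ms @ 12/5 + 510.638ms (6/5)
4. 1531.915ms @ 18/5 + 510.638ms (6/5)
5. 2042.553ms @ 24/5 + 510.638ms (6/5)
6. 2553.191ms @ 6 + 851.064ms (2)
7. 3404.255ms @ 8 + 851.064ms (2)
8. 4255.319ms @ 10 + 851.064ms (2)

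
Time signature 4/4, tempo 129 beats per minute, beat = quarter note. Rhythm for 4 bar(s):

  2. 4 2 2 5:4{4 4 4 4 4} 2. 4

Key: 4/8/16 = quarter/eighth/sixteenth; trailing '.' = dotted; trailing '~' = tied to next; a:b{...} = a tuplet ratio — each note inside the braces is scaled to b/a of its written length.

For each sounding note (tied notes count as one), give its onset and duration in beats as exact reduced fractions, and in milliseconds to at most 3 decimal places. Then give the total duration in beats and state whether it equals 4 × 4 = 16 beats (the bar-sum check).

1) 0.0ms=0b +1395.349ms=3b
2) 1395.349ms=3b +465.116ms=1b
3) 1860.465ms=4b +930.233ms=2b
4) 2790.698ms=6b +930.233ms=2b
5) 3720.93ms=8b +372.093ms=4/5b
6) 4093.023ms=44/5b +372.093ms=4/5b
7) 4465.116ms=48/5b +372.093ms=4/5b
8) 4837.209ms=52/5b +372.093ms=4/5b
9) 5209.302ms=56/5b +372.093ms=4/5b
10) 5581.395ms=12b +1395.349ms=3b
11) 6976.744ms=15b +465.116ms=1b
Σ=16b of 16 (129bpm 4/4) — PASS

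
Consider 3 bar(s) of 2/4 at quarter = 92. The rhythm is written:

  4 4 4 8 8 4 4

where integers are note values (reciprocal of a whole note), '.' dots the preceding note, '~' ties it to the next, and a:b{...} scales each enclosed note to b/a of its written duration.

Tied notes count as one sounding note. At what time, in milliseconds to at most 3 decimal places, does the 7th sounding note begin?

1. 0.0ms @ 0 + 652.174ms (1)
2. 652.174ms @ 1 + 652.174ms (1)
3. 1304.348ms @ 2 + 652.174ms (1)
4. 1956.522ms @ 3 + 326.087ms (1/2)
5. 2282.609ms @ 7/2 + 326.087ms (1/2)
6. 2608.696ms @ 4 + 652.174ms (1)
7. 3260.87ms @ 5 + 652.174ms (1)

note 7 onset = 5b = 3260.87ms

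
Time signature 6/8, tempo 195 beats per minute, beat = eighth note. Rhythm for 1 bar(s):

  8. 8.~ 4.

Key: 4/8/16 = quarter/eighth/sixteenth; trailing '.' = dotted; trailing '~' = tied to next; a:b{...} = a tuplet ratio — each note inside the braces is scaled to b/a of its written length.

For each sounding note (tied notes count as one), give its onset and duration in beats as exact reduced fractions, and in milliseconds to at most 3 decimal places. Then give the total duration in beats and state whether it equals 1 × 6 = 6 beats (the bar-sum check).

1) 0.0ms=0b +461.538ms=3/2b
2) 461.538ms=3/2b +1384.615ms=9/2b
Σ=6b of 6 (195bpm 6/8) — PASS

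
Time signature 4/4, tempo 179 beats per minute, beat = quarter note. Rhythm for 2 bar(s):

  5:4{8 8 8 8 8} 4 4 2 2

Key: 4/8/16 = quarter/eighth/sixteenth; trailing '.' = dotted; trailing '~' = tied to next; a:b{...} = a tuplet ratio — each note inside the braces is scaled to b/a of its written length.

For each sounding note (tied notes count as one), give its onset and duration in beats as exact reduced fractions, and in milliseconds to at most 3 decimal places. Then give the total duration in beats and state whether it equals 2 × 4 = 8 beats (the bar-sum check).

1) 0.0ms=0b +134.078ms=2/5b
2) 134.078ms=2/5b +134.078ms=2/5b
3) 268.156ms=4/5b +134.078ms=2/5b
4) 402.235ms=6/5b +134.078ms=2/5b
5) 536.313ms=8/5b +134.078ms=2/5b
6) 670.391ms=2b +335.196ms=1b
7) 1005.587ms=3b +335.196ms=1b
8) 1340.782ms=4b +670.391ms=2b
9) 2011.173ms=6b +670.391ms=2b
Σ=8b of 8 (179bpm 4/4) — PASS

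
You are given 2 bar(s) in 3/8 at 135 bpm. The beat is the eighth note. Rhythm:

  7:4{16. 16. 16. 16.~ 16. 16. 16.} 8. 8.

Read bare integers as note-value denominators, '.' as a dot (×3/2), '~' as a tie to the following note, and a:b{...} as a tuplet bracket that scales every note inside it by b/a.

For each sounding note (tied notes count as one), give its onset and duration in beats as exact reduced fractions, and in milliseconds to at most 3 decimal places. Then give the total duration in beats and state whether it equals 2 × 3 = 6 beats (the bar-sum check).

1) 0.0ms=0b +190.476ms=3/7b
2) 190.476ms=3/7b +190.476ms=3/7b
3) 380.952ms=6/7b +190.476ms=3/7b
4) 571.429ms=9/7b +380.952ms=6/7b
5) 952.381ms=15/7b +190.476ms=3/7b
6) 1142.857ms=18/7b +190.476ms=3/7b
7) 1333.333ms=3b +666.667ms=3/2b
8) 2000.0ms=9/2b +666.667ms=3/2b
Σ=6b of 6 (135bpm 3/8) — PASS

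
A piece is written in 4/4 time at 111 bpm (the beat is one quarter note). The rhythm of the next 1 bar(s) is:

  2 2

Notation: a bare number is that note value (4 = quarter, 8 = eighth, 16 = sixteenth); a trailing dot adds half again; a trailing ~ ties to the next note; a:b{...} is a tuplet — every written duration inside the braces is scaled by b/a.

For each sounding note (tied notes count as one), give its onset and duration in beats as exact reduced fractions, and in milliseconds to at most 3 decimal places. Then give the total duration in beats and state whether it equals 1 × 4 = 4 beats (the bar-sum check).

1) 0.0ms=0b +1081.081ms=2b
2) 1081.081ms=2b +1081.081ms=2b
Σ=4b of 4 (111bpm 4/4) — PASS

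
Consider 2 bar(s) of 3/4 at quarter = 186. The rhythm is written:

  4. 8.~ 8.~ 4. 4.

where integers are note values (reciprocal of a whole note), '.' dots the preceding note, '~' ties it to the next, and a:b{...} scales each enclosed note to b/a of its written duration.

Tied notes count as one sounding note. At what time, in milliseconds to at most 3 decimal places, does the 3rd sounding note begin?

1. 0.0ms @ 0 + 483.871ms (3/2)
2. 483.871ms @ 3/2 + 967.742ms (3)
3. 1451.613ms @ 9/2 + 483.871ms (3/2)

note 3 onset = 9/2b = 1451.613ms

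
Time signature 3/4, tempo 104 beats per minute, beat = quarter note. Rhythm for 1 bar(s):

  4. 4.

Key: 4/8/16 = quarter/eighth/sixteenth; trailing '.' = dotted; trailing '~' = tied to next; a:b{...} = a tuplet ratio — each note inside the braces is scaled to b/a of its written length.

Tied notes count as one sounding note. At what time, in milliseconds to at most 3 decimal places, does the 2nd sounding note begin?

note 2 onset = 3/2b = 865.385ms

1. 0.0ms @ 0 + 865.385ms (3/2)
2. 865.385ms @ 3/2 + 865.385ms (3/2)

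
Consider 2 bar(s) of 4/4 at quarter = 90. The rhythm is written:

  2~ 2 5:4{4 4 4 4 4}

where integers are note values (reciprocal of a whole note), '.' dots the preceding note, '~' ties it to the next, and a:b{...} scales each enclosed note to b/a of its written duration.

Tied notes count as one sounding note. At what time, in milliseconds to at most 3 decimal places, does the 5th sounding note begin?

note 5 onset = 32/5b = 4266.667ms

1. 0.0ms @ 0 + 2666.667ms (4)
2. 2666.667ms @ 4 + 533.333ms (4/5)
3. 3200.0ms @ 24/5 + 533.333ms (4/5)
4. 3733.333ms @ 28/5 + 533.333ms (4/5)
5. 4266.667ms @ 32/5 + 533.333ms (4/5)
6. 4800.0ms @ 36/5 + 533.333ms (4/5)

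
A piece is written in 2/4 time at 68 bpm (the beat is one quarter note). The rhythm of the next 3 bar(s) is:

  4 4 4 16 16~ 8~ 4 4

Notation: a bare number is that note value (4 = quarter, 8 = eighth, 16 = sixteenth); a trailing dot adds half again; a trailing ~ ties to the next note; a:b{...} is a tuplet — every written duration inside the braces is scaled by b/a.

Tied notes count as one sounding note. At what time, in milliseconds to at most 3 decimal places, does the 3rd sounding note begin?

1. 0.0ms @ 0 + 882.353ms (1)
2. 882.353ms @ 1 + 882.353ms (1)
3. 1764.706ms @ 2 + 882.353ms (1)
4. 2647.059ms @ 3 + 220.588ms (1/4)
5. 2867.647ms @ 13/4 + 1544.118ms (7/4)
6. 4411.765ms @ 5 + 882.353ms (1)

note 3 onset = 2b = 1764.706ms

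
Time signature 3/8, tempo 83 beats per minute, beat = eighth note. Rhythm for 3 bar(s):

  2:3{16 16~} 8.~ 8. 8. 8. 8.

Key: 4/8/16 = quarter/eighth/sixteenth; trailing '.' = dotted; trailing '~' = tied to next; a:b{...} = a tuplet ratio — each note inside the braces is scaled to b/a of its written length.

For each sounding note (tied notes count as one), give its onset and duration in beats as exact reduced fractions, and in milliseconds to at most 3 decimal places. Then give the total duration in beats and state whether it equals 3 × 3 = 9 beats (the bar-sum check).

1) 0.0ms=0b +542.169ms=3/4b
2) 542.169ms=3/4b +2710.843ms=15/4b
3) 3253.012ms=9/2b +1084.337ms=3/2b
4) 4337.349ms=6b +1084.337ms=3/2b
5) 5421.687ms=15/2b +1084.337ms=3/2b
Σ=9b of 9 (83bpm 3/8) — PASS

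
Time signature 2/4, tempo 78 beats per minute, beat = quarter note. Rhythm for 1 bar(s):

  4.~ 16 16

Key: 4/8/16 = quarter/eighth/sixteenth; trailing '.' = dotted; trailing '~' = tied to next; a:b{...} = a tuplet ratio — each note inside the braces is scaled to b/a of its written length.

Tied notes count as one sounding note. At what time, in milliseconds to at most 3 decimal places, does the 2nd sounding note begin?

note 2 onset = 7/4b = 1346.154ms

1. 0.0ms @ 0 + 1346.154ms (7/4)
2. 1346.154ms @ 7/4 + 192.308ms (1/4)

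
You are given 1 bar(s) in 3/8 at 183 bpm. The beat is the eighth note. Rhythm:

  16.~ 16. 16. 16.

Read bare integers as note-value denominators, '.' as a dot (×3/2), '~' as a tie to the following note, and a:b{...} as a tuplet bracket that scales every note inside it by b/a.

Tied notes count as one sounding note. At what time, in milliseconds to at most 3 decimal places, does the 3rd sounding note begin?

note 3 onset = 9/4b = 737.705ms

1. 0.0ms @ 0 + 491.803ms (3/2)
2. 491.803ms @ 3/2 + 245.902ms (3/4)
3. 737.705ms @ 9/4 + 245.902ms (3/4)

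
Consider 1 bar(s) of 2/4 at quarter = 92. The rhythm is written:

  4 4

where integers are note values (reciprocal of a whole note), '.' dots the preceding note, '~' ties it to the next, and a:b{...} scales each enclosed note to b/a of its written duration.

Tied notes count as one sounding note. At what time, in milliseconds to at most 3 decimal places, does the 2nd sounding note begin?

note 2 onset = 1b = 652.174ms

1. 0.0ms @ 0 + 652.174ms (1)
2. 652.174ms @ 1 + 652.174ms (1)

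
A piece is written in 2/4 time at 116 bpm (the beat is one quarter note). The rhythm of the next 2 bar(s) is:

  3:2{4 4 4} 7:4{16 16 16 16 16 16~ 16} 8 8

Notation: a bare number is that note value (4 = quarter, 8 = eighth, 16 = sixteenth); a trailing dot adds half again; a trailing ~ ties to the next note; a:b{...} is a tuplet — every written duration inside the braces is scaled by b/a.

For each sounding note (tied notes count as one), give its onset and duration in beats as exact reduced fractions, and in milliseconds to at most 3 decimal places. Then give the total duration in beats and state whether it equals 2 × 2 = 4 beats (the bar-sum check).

1) 0.0ms=0b +344.828ms=2/3b
2) 344.828ms=2/3b +344.828ms=2/3b
3) 689.655ms=4/3b +344.828ms=2/3b
4) 1034.483ms=2b +73.892ms=1/7b
5) 1108.374ms=15/7b +73.892ms=1/7b
6) 1182.266ms=16/7b +73.892ms=1/7b
7) 1256.158ms=17/7b +73.892ms=1/7b
8) 1330.049ms=18/7b +73.892ms=1/7b
9) 1403.941ms=19/7b +147.783ms=2/7b
10) 1551.724ms=3b +258.621ms=1/2b
11) 1810.345ms=7/2b +258.621ms=1/2b
Σ=4b of 4 (116bpm 2/4) — PASS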